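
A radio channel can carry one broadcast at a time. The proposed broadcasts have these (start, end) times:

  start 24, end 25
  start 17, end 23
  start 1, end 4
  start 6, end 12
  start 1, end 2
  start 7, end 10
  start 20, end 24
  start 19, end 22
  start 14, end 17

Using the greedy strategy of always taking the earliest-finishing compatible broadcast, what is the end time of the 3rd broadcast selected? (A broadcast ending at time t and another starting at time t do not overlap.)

By end time: (1,2), (1,4), (7,10), (6,12), (14,17), (19,22), (17,23), (20,24), (24,25).
Pick (1,2); next start ≥ 2 → (7,10); next start ≥ 10 → (14,17); next start ≥ 17 → (19,22); next start ≥ 22 → (24,25).
Selected: (1,2) (7,10) (14,17) (19,22) (24,25)

17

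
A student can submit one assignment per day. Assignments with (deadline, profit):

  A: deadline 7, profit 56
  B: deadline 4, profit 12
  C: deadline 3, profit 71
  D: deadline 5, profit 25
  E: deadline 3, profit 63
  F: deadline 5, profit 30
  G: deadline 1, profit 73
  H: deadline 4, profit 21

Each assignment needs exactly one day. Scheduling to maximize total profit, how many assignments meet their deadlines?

6

Take jobs in profit order; each goes to the latest open slot no later than its deadline.
By profit: G(d1,73), C(d3,71), E(d3,63), A(d7,56), F(d5,30), D(d5,25), H(d4,21), B(d4,12)
G→slot 1; C→slot 3; E→slot 2; A→slot 7; F→slot 5; D→slot 4; H skipped; B skipped.
6 of 8 scheduled.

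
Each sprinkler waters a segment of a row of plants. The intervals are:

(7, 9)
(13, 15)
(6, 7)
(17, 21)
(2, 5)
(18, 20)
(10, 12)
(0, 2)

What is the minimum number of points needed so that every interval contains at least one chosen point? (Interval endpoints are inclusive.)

Sort by right endpoint; whenever an interval is uncovered, place a point at its right end.
Sorted: [0,2] [2,5] [6,7] [7,9] [10,12] [13,15] [18,20] [17,21]
{[0,2],[2,5]} hit by 2; {[6,7],[7,9]} hit by 7; {[10,12]} hit by 12; {[13,15]} hit by 15; {[18,20],[17,21]} hit by 20.
Points: 2, 7, 12, 15, 20 (5 total).

5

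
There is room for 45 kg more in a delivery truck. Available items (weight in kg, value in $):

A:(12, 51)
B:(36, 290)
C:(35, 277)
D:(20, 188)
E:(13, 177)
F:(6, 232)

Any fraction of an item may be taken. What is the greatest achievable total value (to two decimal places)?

645.33

Greedy by value/weight ratio, highest first.
Ratios (sorted): F 38.67, E 13.62, D 9.40, B 8.06, C 7.91, A 4.25
take F (6 @ 232); take E (13 @ 177); take D (20 @ 188); take 6/36 of B → 48.33. Capacity used 45/45.
Total value = 645.33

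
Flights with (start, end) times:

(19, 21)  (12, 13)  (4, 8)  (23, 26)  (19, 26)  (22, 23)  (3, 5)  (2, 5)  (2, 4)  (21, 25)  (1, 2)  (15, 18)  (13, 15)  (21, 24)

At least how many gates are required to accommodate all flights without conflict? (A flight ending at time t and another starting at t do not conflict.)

Events (time:±→running): 1:+→1 2:-→0 2:+→1 2:+→2 3:+→3 4:-→2 4:+→3 5:-→2 5:-→1 8:-→0 12:+→1 13:-→0 13:+→1 15:-→0 15:+→1 18:-→0 19:+→1 19:+→2 21:-→1 21:+→2 21:+→3 22:+→4 … peak 4.

4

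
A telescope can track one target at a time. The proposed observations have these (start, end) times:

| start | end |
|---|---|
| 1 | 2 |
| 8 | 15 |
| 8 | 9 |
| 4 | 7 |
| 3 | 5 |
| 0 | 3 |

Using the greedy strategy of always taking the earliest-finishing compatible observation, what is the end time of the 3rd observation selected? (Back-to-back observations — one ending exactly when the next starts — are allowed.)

9

Sorted by end: (1,2)  (0,3)  (3,5)  (4,7)  (8,9)  (8,15)
take (1,2); skip (0,3); take (3,5); take (8,9); skip (8,15).
Selected: (1,2) (3,5) (8,9)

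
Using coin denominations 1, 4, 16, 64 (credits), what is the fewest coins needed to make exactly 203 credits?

Greedy: take as many of the largest coin as possible, then repeat with the remainder.
203 − 3×64→11 − 2×4→3 − 3×1→0
Total coins = 3 + 2 + 3 = 8

8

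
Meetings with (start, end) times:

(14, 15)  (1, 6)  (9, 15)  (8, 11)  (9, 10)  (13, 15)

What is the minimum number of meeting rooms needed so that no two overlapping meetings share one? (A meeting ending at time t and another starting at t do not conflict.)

3

Count concurrent intervals with a sweep; the peak is the room count.
Events (time:±→running): 1:+→1 6:-→0 8:+→1 9:+→2 9:+→3 … peak 3.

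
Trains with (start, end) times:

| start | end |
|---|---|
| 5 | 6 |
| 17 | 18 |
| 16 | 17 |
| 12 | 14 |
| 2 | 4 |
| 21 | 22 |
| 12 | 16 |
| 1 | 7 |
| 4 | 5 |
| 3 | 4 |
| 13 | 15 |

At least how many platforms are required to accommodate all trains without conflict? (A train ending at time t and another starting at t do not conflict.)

The answer is the maximum number of intervals overlapping at any instant.
starts: [1, 2, 3, 4, 5, 12, 12, 13, 16, 17, 21]
ends:   [4, 4, 5, 6, 7, 14, 15, 16, 17, 18, 22]
s1→1 s2→2 s3→3  — peak 3.

3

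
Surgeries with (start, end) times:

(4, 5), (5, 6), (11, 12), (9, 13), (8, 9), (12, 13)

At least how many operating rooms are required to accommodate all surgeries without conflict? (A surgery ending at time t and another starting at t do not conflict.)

Count concurrent intervals with a sweep; the peak is the room count.
starts: [4, 5, 8, 9, 11, 12]
ends:   [5, 6, 9, 12, 13, 13]
s4→1 e5→0 s5→1 e6→0 s8→1 e9→0 s9→1 s11→2  — peak 2.

2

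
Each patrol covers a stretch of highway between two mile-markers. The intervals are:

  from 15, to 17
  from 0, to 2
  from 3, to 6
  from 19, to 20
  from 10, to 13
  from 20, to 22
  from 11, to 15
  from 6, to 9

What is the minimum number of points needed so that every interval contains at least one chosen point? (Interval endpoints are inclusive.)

Process intervals by earliest right end; each time one isn't hit yet, stab at its right endpoint.
Sorted: [0,2] [3,6] [6,9] [10,13] [11,15] [15,17] [19,20] [20,22]
{[0,2]} hit by 2; {[3,6],[6,9]} hit by 6; {[10,13],[11,15]} hit by 13; {[15,17]} hit by 17; {[19,20],[20,22]} hit by 20.
Points: 2, 6, 13, 17, 20 (5 total).

5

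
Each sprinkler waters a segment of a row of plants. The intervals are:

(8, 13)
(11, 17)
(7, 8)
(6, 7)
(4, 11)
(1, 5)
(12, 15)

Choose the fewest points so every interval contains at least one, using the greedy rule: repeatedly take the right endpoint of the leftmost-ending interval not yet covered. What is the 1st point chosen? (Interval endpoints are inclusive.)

5

Process intervals by earliest right end; each time one isn't hit yet, stab at its right endpoint.
Sorted: [1,5] [6,7] [7,8] [4,11] [8,13] [12,15] [11,17]
{[1,5]} hit by 5; {[6,7],[7,8],[4,11]} hit by 7; {[8,13],[12,15],[11,17]} hit by 13.
Points: 5, 7, 13 (3 total).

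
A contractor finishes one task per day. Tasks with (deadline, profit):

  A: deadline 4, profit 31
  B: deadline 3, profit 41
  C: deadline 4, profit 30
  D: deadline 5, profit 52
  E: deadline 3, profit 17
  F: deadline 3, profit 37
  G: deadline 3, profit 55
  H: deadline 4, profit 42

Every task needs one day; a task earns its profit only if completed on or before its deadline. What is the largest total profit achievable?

Sort by profit descending; place each in the latest free slot ≤ its deadline.
By profit: G(d3,55), D(d5,52), H(d4,42), B(d3,41), F(d3,37), A(d4,31), C(d4,30), E(d3,17)
G→slot 3; D→slot 5; H→slot 4; B→slot 2; F→slot 1; A skipped; C skipped; E skipped.
Profit = 37 + 41 + 55 + 42 + 52 = 227

227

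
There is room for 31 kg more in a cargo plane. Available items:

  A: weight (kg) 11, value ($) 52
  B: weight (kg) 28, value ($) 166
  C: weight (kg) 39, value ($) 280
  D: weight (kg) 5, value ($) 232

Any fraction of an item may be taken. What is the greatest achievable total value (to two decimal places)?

Greedy by value/weight ratio, highest first.
Order: D (232/5=46.40) > C (280/39=7.18) > B (166/28=5.93) > A (52/11=4.73)
Fill: take D (5 @ 232) → take 26/39 of C → 186.67; 31/31 used.
Total value = 418.67

418.67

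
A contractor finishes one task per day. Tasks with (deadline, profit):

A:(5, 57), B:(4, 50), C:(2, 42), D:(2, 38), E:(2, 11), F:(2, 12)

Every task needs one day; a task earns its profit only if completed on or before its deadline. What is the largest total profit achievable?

Sort by profit descending; place each in the latest free slot ≤ its deadline.
Profit order: A=57 B=50 C=42 D=38 F=12 E=11
Assign: A→slot 5, B→slot 4, C→slot 2, D→slot 1, F skipped, E skipped.
Slots: [1:D] [2:C] [4:B] [5:A]
Profit = 38 + 42 + 50 + 57 = 187

187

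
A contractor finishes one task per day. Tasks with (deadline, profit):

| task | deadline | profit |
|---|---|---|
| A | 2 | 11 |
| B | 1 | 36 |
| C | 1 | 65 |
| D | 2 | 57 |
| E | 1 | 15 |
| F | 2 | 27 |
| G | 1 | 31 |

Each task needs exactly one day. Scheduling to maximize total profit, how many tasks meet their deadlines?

2

Sort by profit descending; place each in the latest free slot ≤ its deadline.
Profit order: C=65 D=57 B=36 G=31 F=27 E=15 A=11
Assign: C→slot 1, D→slot 2, B skipped, G skipped, F skipped, E skipped, A skipped.
Slots: [1:C] [2:D]
2 of 7 scheduled.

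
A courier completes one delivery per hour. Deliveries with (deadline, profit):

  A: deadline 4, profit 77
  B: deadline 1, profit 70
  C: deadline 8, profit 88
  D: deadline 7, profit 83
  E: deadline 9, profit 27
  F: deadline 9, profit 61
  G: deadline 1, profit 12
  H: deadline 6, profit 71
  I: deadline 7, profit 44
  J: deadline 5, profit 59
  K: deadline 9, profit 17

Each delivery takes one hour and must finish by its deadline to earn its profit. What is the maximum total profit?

580

Sort by profit descending; place each in the latest free slot ≤ its deadline.
Profit order: C=88 D=83 A=77 H=71 B=70 F=61 J=59 I=44 E=27 K=17 G=12
Assign: C→slot 8, D→slot 7, A→slot 4, H→slot 6, B→slot 1, F→slot 9, J→slot 5, I→slot 3, E→slot 2, K skipped, G skipped.
Slots: [1:B] [2:E] [3:I] [4:A] [5:J] [6:H] [7:D] [8:C] [9:F]
Profit = 70 + 27 + 44 + 77 + 59 + 71 + 83 + 88 + 61 = 580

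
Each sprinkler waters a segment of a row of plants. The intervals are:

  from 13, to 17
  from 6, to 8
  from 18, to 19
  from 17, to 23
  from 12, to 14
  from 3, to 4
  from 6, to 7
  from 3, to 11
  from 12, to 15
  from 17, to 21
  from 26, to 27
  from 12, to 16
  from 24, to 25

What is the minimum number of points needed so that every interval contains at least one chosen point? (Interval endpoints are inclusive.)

6

Sort by right endpoint; whenever an interval is uncovered, place a point at its right end.
By right end: [3,4]  [6,7]  [6,8]  [3,11]  [12,14]  [12,15]  [12,16]  [13,17]  [18,19]  [17,21]  [17,23]  [24,25]  [26,27]
[3,4] uncovered → point at 4; [6,7] uncovered → point at 7; [12,14] uncovered → point at 14; [18,19] uncovered → point at 19; [24,25] uncovered → point at 25; [26,27] uncovered → point at 27.
Points: 4, 7, 14, 19, 25, 27 (6 total).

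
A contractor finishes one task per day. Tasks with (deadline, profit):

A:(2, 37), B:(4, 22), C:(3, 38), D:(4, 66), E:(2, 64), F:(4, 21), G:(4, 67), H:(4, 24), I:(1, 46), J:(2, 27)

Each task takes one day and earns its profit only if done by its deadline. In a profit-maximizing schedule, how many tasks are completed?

By profit: G(d4,67), D(d4,66), E(d2,64), I(d1,46), C(d3,38), A(d2,37), J(d2,27), H(d4,24), B(d4,22), F(d4,21)
G→slot 4; D→slot 3; E→slot 2; I→slot 1; C skipped; A skipped; J skipped; H skipped; B skipped; F skipped.
4 of 10 scheduled.

4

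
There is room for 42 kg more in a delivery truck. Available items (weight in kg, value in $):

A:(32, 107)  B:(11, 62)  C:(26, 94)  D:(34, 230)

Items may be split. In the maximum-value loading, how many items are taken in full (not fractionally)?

Order: D (230/34=6.76) > B (62/11=5.64) > C (94/26=3.62) > A (107/32=3.34)
Fill: take D (34 @ 230) → take 8/11 of B → 45.09; 42/42 used.
1 item(s) taken whole; one partial (take 8/11 of B).

1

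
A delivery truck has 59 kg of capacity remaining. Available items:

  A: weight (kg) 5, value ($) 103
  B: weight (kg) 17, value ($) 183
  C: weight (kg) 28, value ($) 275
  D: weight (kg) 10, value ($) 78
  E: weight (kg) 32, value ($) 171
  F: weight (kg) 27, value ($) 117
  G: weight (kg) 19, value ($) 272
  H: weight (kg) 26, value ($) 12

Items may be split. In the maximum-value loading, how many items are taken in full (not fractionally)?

3

Greedy by value/weight ratio, highest first.
Ratios (sorted): A 20.60, G 14.32, B 10.76, C 9.82, D 7.80, E 5.34, F 4.33, H 0.46
take A (5 @ 103); take G (19 @ 272); take B (17 @ 183); take 18/28 of C → 176.79. Capacity used 59/59.
3 item(s) taken whole; one partial (take 18/28 of C).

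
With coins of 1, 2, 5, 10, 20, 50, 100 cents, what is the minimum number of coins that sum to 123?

4

Greedy: take as many of the largest coin as possible, then repeat with the remainder.
123 = 1×100 + 1×20 + 1×2 + 1×1
Total coins = 1 + 1 + 1 + 1 = 4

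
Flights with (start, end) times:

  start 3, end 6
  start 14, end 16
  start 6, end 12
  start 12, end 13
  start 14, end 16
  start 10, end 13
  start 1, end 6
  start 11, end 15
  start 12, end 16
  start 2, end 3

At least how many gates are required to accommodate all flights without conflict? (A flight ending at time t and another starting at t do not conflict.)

4

Count concurrent intervals with a sweep; the peak is the room count.
starts: [1, 2, 3, 6, 10, 11, 12, 12, 14, 14]
ends:   [3, 6, 6, 12, 13, 13, 15, 16, 16, 16]
s1→1 s2→2 e3→1 s3→2 e6→1 e6→0 s6→1 s10→2 s11→3 e12→2 s12→3 s12→4  — peak 4.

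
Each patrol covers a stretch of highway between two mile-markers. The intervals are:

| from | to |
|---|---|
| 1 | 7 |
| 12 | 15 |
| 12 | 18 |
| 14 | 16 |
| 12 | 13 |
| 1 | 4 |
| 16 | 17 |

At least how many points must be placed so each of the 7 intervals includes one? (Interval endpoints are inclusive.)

By right end: [1,4]  [1,7]  [12,13]  [12,15]  [14,16]  [16,17]  [12,18]
[1,4] uncovered → point at 4; [12,13] uncovered → point at 13; [14,16] uncovered → point at 16.
Points: 4, 13, 16 (3 total).

3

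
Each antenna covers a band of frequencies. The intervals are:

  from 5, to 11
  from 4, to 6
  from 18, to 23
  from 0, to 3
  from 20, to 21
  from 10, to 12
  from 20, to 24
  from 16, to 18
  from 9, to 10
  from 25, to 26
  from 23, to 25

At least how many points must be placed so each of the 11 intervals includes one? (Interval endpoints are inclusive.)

Process intervals by earliest right end; each time one isn't hit yet, stab at its right endpoint.
Sorted: [0,3] [4,6] [9,10] [5,11] [10,12] [16,18] [20,21] [18,23] [20,24] [23,25] [25,26]
{[0,3]} hit by 3; {[4,6]} hit by 6; {[9,10],[5,11],[10,12]} hit by 10; {[16,18]} hit by 18; {[20,21],[18,23],[20,24]} hit by 21; {[23,25],[25,26]} hit by 25.
Points: 3, 6, 10, 18, 21, 25 (6 total).

6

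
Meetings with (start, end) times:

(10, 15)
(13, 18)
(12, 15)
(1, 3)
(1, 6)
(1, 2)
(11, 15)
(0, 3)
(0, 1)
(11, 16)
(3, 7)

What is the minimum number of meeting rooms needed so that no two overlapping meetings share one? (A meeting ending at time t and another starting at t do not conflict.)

5

Count concurrent intervals with a sweep; the peak is the room count.
Events (time:±→running): 0:+→1 0:+→2 1:-→1 1:+→2 1:+→3 1:+→4 2:-→3 3:-→2 3:-→1 3:+→2 6:-→1 7:-→0 10:+→1 11:+→2 11:+→3 12:+→4 13:+→5 … peak 5.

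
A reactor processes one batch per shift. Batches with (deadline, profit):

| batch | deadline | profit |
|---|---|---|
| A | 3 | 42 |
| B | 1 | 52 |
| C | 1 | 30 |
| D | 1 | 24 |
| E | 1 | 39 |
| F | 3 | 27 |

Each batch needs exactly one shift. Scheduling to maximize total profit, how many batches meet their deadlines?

Profit order: B=52 A=42 E=39 C=30 F=27 D=24
Assign: B→slot 1, A→slot 3, E skipped, C skipped, F→slot 2, D skipped.
Slots: [1:B] [2:F] [3:A]
3 of 6 scheduled.

3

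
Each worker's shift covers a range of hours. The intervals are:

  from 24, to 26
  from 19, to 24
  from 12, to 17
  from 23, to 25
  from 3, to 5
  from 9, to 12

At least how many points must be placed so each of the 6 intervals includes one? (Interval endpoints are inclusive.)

3

Sort by right endpoint; whenever an interval is uncovered, place a point at its right end.
Sorted: [3,5] [9,12] [12,17] [19,24] [23,25] [24,26]
{[3,5]} hit by 5; {[9,12],[12,17]} hit by 12; {[19,24],[23,25],[24,26]} hit by 24.
Points: 5, 12, 24 (3 total).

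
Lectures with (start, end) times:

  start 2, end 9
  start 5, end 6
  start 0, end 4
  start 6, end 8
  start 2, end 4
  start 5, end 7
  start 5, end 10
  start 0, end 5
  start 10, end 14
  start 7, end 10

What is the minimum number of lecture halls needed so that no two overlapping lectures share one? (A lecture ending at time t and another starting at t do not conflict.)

4

Events (time:±→running): 0:+→1 0:+→2 2:+→3 2:+→4 … peak 4.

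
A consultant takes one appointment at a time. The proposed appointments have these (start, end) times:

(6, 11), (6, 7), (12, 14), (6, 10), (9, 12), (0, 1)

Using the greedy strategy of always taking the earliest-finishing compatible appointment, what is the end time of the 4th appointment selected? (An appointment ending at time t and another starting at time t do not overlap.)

14

Sorted by end: (0,1)  (6,7)  (6,10)  (6,11)  (9,12)  (12,14)
take (0,1); take (6,7); skip (6,10); take (9,12); take (12,14).
Selected: (0,1) (6,7) (9,12) (12,14)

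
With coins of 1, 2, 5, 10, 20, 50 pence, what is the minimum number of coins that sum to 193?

7

Use the largest denomination that fits, subtract, and repeat.
193 − 3×50→43 − 2×20→3 − 1×2→1 − 1×1→0
Total coins = 3 + 2 + 1 + 1 = 7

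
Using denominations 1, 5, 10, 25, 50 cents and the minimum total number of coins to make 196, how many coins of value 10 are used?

2

Use the largest denomination that fits, subtract, and repeat.
196 − 3×50→46 − 1×25→21 − 2×10→1 − 1×1→0
Count of 10: 2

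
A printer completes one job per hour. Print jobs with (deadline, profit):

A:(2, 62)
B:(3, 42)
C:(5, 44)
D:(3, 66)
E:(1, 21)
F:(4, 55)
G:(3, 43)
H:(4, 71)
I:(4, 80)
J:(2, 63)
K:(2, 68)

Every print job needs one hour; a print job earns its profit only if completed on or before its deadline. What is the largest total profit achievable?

329

Sort by profit descending; place each in the latest free slot ≤ its deadline.
By profit: I(d4,80), H(d4,71), K(d2,68), D(d3,66), J(d2,63), A(d2,62), F(d4,55), C(d5,44), G(d3,43), B(d3,42), E(d1,21)
I→slot 4; H→slot 3; K→slot 2; D→slot 1; J skipped; A skipped; F skipped; C→slot 5; G skipped; B skipped; E skipped.
Profit = 66 + 68 + 71 + 80 + 44 = 329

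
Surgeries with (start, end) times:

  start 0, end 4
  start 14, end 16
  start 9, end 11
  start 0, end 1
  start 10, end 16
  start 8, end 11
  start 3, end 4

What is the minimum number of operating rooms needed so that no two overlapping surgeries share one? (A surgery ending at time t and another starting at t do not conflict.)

3

The answer is the maximum number of intervals overlapping at any instant.
Events (time:±→running): 0:+→1 0:+→2 1:-→1 3:+→2 4:-→1 4:-→0 8:+→1 9:+→2 10:+→3 … peak 3.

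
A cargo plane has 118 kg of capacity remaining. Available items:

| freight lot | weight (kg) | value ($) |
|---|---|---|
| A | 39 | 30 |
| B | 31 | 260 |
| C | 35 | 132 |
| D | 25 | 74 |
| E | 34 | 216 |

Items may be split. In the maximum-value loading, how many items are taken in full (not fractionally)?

3

Ratios (sorted): B 8.39, E 6.35, C 3.77, D 2.96, A 0.77
take B (31 @ 260); take E (34 @ 216); take C (35 @ 132); take 18/25 of D → 53.28. Capacity used 118/118.
3 item(s) taken whole; one partial (take 18/25 of D).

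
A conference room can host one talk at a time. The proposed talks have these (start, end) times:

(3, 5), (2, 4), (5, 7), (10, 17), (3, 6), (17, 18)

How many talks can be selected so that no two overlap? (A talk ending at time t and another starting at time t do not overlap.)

4

Sorted by end: (2,4)  (3,5)  (3,6)  (5,7)  (10,17)  (17,18)
take (2,4); skip (3,5); take (5,7); take (10,17); take (17,18).
Selected 4 talks.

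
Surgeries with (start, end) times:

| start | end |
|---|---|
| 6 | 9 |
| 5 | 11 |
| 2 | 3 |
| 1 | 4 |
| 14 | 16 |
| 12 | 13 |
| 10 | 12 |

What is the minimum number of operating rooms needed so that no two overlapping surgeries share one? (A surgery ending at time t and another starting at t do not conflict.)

Count concurrent intervals with a sweep; the peak is the room count.
Events (time:±→running): 1:+→1 2:+→2 … peak 2.

2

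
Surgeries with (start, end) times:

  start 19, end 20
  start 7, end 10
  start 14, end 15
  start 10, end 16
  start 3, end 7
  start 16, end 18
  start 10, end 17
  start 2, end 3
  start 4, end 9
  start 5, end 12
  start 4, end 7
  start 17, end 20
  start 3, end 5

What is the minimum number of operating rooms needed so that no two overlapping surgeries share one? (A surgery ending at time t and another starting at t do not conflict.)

Events (time:±→running): 2:+→1 3:-→0 3:+→1 3:+→2 4:+→3 4:+→4 … peak 4.

4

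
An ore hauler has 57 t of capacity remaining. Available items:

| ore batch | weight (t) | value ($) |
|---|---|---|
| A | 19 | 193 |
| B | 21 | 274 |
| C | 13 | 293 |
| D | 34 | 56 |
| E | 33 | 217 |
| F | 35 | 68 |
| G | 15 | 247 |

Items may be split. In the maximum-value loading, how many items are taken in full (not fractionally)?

Order: C (293/13=22.54) > G (247/15=16.47) > B (274/21=13.05) > A (193/19=10.16) > E (217/33=6.58) > F (68/35=1.94) > D (56/34=1.65)
Fill: take C (13 @ 293) → take G (15 @ 247) → take B (21 @ 274) → take 8/19 of A → 81.26; 57/57 used.
3 item(s) taken whole; one partial (take 8/19 of A).

3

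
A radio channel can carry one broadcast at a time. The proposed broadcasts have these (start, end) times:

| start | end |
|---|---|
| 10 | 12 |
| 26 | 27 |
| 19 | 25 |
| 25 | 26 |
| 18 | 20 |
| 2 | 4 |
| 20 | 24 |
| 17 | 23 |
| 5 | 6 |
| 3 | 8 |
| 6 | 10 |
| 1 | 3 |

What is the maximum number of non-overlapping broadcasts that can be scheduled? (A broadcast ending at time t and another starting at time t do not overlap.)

8

Greedy by earliest finish: after sorting by end time, pick each interval compatible with the last pick.
By end time: (1,3), (2,4), (5,6), (3,8), (6,10), (10,12), (18,20), (17,23), (20,24), (19,25), (25,26), (26,27).
Pick (1,3); next start ≥ 3 → (5,6); next start ≥ 6 → (6,10); next start ≥ 10 → (10,12); next start ≥ 12 → (18,20); next start ≥ 20 → (20,24); next start ≥ 24 → (25,26); next start ≥ 26 → (26,27).
Selected 8 broadcasts.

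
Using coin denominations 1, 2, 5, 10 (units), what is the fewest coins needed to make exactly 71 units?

Use the largest denomination that fits, subtract, and repeat.
71 = 7×10 + 1×1
Total coins = 7 + 1 = 8

8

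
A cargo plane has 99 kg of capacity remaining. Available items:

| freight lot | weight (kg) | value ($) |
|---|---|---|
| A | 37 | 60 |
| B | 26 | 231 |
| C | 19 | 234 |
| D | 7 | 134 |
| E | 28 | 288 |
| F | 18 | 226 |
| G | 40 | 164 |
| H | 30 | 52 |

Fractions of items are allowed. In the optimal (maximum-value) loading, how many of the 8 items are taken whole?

Ratios (sorted): D 19.14, F 12.56, C 12.32, E 10.29, B 8.88, G 4.10, H 1.73, A 1.62
take D (7 @ 134); take F (18 @ 226); take C (19 @ 234); take E (28 @ 288); take B (26 @ 231); take 1/40 of G → 4.10. Capacity used 99/99.
5 item(s) taken whole; one partial (take 1/40 of G).

5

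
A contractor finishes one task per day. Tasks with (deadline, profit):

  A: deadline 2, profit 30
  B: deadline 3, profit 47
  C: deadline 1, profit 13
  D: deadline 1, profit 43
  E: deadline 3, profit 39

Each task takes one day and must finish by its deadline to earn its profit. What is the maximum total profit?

129

Sort by profit descending; place each in the latest free slot ≤ its deadline.
By profit: B(d3,47), D(d1,43), E(d3,39), A(d2,30), C(d1,13)
B→slot 3; D→slot 1; E→slot 2; A skipped; C skipped.
Profit = 43 + 39 + 47 = 129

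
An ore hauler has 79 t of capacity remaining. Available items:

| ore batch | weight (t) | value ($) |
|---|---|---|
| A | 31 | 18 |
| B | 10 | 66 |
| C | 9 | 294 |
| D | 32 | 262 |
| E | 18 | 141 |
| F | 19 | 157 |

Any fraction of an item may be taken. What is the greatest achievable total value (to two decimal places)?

860.60

Greedy by value/weight ratio, highest first.
Order: C (294/9=32.67) > F (157/19=8.26) > D (262/32=8.19) > E (141/18=7.83) > B (66/10=6.60) > A (18/31=0.58)
Fill: take C (9 @ 294) → take F (19 @ 157) → take D (32 @ 262) → take E (18 @ 141) → take 1/10 of B → 6.60; 79/79 used.
Total value = 860.60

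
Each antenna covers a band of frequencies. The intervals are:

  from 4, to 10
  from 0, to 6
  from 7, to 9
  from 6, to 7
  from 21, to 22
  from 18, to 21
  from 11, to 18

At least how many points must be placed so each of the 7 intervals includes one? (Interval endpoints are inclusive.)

4

Sort by right endpoint; whenever an interval is uncovered, place a point at its right end.
By right end: [0,6]  [6,7]  [7,9]  [4,10]  [11,18]  [18,21]  [21,22]
[0,6] uncovered → point at 6; [7,9] uncovered → point at 9; [11,18] uncovered → point at 18; [21,22] uncovered → point at 22.
Points: 6, 9, 18, 22 (4 total).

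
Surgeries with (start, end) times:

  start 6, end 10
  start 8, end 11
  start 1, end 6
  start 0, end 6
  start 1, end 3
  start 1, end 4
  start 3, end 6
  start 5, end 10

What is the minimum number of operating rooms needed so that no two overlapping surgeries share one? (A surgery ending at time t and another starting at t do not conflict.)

4

Count concurrent intervals with a sweep; the peak is the room count.
Events (time:±→running): 0:+→1 1:+→2 1:+→3 1:+→4 … peak 4.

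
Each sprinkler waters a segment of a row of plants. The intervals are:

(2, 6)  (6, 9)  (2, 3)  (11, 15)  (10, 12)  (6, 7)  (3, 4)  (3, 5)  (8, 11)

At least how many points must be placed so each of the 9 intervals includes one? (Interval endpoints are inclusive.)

3

Sorted: [2,3] [3,4] [3,5] [2,6] [6,7] [6,9] [8,11] [10,12] [11,15]
{[2,3],[3,4],[3,5],[2,6]} hit by 3; {[6,7],[6,9]} hit by 7; {[8,11],[10,12],[11,15]} hit by 11.
Points: 3, 7, 11 (3 total).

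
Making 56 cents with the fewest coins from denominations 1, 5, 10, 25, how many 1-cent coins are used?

1

Greedy: take as many of the largest coin as possible, then repeat with the remainder.
56 − 2×25→6 − 1×5→1 − 1×1→0
Count of 1: 1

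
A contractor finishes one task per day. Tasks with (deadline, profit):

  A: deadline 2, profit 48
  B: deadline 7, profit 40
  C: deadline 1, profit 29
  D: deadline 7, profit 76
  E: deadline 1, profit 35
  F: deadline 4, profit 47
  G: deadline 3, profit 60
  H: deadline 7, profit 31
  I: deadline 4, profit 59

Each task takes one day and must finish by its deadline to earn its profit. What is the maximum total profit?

Profit order: D=76 G=60 I=59 A=48 F=47 B=40 E=35 H=31 C=29
Assign: D→slot 7, G→slot 3, I→slot 4, A→slot 2, F→slot 1, B→slot 6, E skipped, H→slot 5, C skipped.
Slots: [1:F] [2:A] [3:G] [4:I] [5:H] [6:B] [7:D]
Profit = 47 + 48 + 60 + 59 + 31 + 40 + 76 = 361

361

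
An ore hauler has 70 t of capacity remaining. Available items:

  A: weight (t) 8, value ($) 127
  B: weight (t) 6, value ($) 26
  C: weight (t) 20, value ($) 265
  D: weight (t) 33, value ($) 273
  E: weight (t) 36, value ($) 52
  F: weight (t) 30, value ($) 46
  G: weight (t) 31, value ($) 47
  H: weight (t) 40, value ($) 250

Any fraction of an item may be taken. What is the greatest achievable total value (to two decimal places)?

Sort by value per unit weight and fill in that order.
Order: A (127/8=15.88) > C (265/20=13.25) > D (273/33=8.27) > H (250/40=6.25) > B (26/6=4.33) > F (46/30=1.53) > G (47/31=1.52) > E (52/36=1.44)
Fill: take A (8 @ 127) → take C (20 @ 265) → take D (33 @ 273) → take 9/40 of H → 56.25; 70/70 used.
Total value = 721.25

721.25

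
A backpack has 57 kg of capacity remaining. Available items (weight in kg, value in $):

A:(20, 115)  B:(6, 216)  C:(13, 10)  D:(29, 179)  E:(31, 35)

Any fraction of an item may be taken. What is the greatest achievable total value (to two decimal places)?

Ratios (sorted): B 36.00, D 6.17, A 5.75, E 1.13, C 0.77
take B (6 @ 216); take D (29 @ 179); take A (20 @ 115); take 2/31 of E → 2.26. Capacity used 57/57.
Total value = 512.26

512.26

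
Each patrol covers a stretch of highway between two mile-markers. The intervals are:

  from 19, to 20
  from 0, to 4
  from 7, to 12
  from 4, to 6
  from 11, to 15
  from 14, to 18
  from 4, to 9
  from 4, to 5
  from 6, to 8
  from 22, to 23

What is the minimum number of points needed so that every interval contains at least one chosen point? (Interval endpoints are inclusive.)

By right end: [0,4]  [4,5]  [4,6]  [6,8]  [4,9]  [7,12]  [11,15]  [14,18]  [19,20]  [22,23]
[0,4] uncovered → point at 4; [6,8] uncovered → point at 8; [11,15] uncovered → point at 15; [19,20] uncovered → point at 20; [22,23] uncovered → point at 23.
Points: 4, 8, 15, 20, 23 (5 total).

5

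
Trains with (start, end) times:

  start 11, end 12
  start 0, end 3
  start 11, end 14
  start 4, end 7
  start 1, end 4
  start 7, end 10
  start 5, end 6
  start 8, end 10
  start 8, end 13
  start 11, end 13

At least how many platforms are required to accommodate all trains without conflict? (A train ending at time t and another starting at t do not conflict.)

4

starts: [0, 1, 4, 5, 7, 8, 8, 11, 11, 11]
ends:   [3, 4, 6, 7, 10, 10, 12, 13, 13, 14]
s0→1 s1→2 e3→1 e4→0 s4→1 s5→2 e6→1 e7→0 s7→1 s8→2 s8→3 e10→2 e10→1 s11→2 s11→3 s11→4  — peak 4.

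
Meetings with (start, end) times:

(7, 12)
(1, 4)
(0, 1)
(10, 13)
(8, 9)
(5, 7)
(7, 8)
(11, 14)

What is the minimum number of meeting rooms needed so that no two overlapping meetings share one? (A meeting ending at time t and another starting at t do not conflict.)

3

Events (time:±→running): 0:+→1 1:-→0 1:+→1 4:-→0 5:+→1 7:-→0 7:+→1 7:+→2 8:-→1 8:+→2 9:-→1 10:+→2 11:+→3 … peak 3.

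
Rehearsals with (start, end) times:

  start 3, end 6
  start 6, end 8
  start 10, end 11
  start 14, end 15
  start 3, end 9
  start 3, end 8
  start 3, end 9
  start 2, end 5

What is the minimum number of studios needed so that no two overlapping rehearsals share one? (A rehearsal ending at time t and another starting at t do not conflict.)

Count concurrent intervals with a sweep; the peak is the room count.
Events (time:±→running): 2:+→1 3:+→2 3:+→3 3:+→4 3:+→5 … peak 5.

5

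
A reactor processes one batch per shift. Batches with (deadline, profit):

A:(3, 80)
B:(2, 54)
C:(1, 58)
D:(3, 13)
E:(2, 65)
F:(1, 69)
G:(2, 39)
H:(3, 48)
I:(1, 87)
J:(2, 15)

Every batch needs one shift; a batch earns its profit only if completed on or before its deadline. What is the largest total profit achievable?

232

Take jobs in profit order; each goes to the latest open slot no later than its deadline.
Profit order: I=87 A=80 F=69 E=65 C=58 B=54 H=48 G=39 J=15 D=13
Assign: I→slot 1, A→slot 3, F skipped, E→slot 2, C skipped, B skipped, H skipped, G skipped, J skipped, D skipped.
Slots: [1:I] [2:E] [3:A]
Profit = 87 + 65 + 80 = 232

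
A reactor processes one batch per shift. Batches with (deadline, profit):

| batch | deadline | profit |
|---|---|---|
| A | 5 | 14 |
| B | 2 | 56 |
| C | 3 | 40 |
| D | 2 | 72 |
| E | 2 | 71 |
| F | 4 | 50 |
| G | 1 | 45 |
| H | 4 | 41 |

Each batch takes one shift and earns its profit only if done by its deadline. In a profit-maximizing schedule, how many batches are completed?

5

Sort by profit descending; place each in the latest free slot ≤ its deadline.
Profit order: D=72 E=71 B=56 F=50 G=45 H=41 C=40 A=14
Assign: D→slot 2, E→slot 1, B skipped, F→slot 4, G skipped, H→slot 3, C skipped, A→slot 5.
Slots: [1:E] [2:D] [3:H] [4:F] [5:A]
5 of 8 scheduled.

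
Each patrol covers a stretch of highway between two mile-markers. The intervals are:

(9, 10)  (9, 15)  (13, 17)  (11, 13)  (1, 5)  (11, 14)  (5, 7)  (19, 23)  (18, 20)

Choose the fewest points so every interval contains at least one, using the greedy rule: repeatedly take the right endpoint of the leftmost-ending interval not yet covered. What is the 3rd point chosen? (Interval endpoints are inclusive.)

Process intervals by earliest right end; each time one isn't hit yet, stab at its right endpoint.
Sorted: [1,5] [5,7] [9,10] [11,13] [11,14] [9,15] [13,17] [18,20] [19,23]
{[1,5],[5,7]} hit by 5; {[9,10]} hit by 10; {[11,13],[11,14],[9,15],[13,17]} hit by 13; {[18,20],[19,23]} hit by 20.
Points: 5, 10, 13, 20 (4 total).

13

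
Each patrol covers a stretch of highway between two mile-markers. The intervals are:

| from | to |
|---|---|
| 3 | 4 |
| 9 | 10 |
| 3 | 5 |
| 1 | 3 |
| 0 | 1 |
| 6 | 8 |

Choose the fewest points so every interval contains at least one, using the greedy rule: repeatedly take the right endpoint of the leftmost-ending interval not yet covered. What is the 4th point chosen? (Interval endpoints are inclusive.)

By right end: [0,1]  [1,3]  [3,4]  [3,5]  [6,8]  [9,10]
[0,1] uncovered → point at 1; [3,4] uncovered → point at 4; [6,8] uncovered → point at 8; [9,10] uncovered → point at 10.
Points: 1, 4, 8, 10 (4 total).

10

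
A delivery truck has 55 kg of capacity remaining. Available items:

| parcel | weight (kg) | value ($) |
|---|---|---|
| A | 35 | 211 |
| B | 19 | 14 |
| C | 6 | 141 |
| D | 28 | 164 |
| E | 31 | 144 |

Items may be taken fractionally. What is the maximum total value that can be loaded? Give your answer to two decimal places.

Sort by value per unit weight and fill in that order.
Order: C (141/6=23.50) > A (211/35=6.03) > D (164/28=5.86) > E (144/31=4.65) > B (14/19=0.74)
Fill: take C (6 @ 141) → take A (35 @ 211) → take 14/28 of D → 82.00; 55/55 used.
Total value = 434.00

434.00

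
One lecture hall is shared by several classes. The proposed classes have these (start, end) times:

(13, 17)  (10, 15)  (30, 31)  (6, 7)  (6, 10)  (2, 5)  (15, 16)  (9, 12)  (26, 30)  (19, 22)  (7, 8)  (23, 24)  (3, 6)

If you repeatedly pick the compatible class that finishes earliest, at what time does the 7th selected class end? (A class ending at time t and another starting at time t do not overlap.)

24

By end time: (2,5), (3,6), (6,7), (7,8), (6,10), (9,12), (10,15), (15,16), (13,17), (19,22), (23,24), (26,30), (30,31).
Pick (2,5); next start ≥ 5 → (6,7); next start ≥ 7 → (7,8); next start ≥ 8 → (9,12); next start ≥ 12 → (15,16); next start ≥ 16 → (19,22); next start ≥ 22 → (23,24); next start ≥ 24 → (26,30); next start ≥ 30 → (30,31).
Selected: (2,5) (6,7) (7,8) (9,12) (15,16) (19,22) (23,24) (26,30) (30,31)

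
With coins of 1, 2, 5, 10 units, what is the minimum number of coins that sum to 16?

Greedy: take as many of the largest coin as possible, then repeat with the remainder.
16 = 1×10 + 1×5 + 1×1
Total coins = 1 + 1 + 1 = 3

3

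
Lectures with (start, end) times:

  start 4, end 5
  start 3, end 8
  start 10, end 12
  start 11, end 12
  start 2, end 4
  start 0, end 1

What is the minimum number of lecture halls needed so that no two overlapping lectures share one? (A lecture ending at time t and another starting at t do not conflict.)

The answer is the maximum number of intervals overlapping at any instant.
starts: [0, 2, 3, 4, 10, 11]
ends:   [1, 4, 5, 8, 12, 12]
s0→1 e1→0 s2→1 s3→2  — peak 2.

2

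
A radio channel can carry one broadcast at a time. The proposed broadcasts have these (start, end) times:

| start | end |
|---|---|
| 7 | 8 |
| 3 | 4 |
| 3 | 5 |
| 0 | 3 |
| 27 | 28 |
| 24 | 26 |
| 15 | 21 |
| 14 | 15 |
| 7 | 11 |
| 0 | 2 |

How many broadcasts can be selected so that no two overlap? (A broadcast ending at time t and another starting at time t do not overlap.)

7

Sort by end time and greedily take each interval whose start is ≥ the last chosen end.
By end time: (0,2), (0,3), (3,4), (3,5), (7,8), (7,11), (14,15), (15,21), (24,26), (27,28).
Pick (0,2); next start ≥ 2 → (3,4); next start ≥ 4 → (7,8); next start ≥ 8 → (14,15); next start ≥ 15 → (15,21); next start ≥ 21 → (24,26); next start ≥ 26 → (27,28).
Selected 7 broadcasts.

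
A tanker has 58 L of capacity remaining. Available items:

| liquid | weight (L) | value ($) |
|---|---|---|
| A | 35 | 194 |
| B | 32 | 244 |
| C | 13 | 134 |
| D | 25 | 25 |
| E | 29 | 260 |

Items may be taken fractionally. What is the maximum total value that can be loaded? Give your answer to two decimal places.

516.00

Ratios (sorted): C 10.31, E 8.97, B 7.62, A 5.54, D 1.00
take C (13 @ 134); take E (29 @ 260); take 16/32 of B → 122.00. Capacity used 58/58.
Total value = 516.00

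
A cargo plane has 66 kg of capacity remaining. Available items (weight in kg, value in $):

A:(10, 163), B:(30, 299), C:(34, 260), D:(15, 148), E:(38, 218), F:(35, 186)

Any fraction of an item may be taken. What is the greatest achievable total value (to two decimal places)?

694.12

Ratios (sorted): A 16.30, B 9.97, D 9.87, C 7.65, E 5.74, F 5.31
take A (10 @ 163); take B (30 @ 299); take D (15 @ 148); take 11/34 of C → 84.12. Capacity used 66/66.
Total value = 694.12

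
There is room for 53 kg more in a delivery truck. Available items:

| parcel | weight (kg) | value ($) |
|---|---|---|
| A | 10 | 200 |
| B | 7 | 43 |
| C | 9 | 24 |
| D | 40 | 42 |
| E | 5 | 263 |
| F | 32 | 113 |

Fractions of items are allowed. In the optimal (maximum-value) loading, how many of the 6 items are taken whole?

3

Greedy by value/weight ratio, highest first.
Ratios (sorted): E 52.60, A 20.00, B 6.14, F 3.53, C 2.67, D 1.05
take E (5 @ 263); take A (10 @ 200); take B (7 @ 43); take 31/32 of F → 109.47. Capacity used 53/53.
3 item(s) taken whole; one partial (take 31/32 of F).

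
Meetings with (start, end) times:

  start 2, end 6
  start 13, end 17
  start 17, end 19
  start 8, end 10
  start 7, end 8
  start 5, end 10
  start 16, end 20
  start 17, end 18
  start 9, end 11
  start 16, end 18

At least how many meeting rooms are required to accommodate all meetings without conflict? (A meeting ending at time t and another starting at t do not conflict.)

The answer is the maximum number of intervals overlapping at any instant.
starts: [2, 5, 7, 8, 9, 13, 16, 16, 17, 17]
ends:   [6, 8, 10, 10, 11, 17, 18, 18, 19, 20]
s2→1 s5→2 e6→1 s7→2 e8→1 s8→2 s9→3 e10→2 e10→1 e11→0 s13→1 s16→2 s16→3 e17→2 s17→3 s17→4  — peak 4.

4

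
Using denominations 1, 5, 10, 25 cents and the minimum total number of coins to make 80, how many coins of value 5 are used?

80 = 3×25 + 1×5
Count of 5: 1

1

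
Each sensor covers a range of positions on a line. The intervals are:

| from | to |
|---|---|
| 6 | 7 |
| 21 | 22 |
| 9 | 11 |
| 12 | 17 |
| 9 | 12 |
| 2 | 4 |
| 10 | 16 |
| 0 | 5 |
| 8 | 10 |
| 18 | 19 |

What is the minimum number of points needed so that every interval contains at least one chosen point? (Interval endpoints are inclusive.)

6

Sorted: [2,4] [0,5] [6,7] [8,10] [9,11] [9,12] [10,16] [12,17] [18,19] [21,22]
{[2,4],[0,5]} hit by 4; {[6,7]} hit by 7; {[8,10],[9,11],[9,12],[10,16]} hit by 10; {[12,17]} hit by 17; {[18,19]} hit by 19; {[21,22]} hit by 22.
Points: 4, 7, 10, 17, 19, 22 (6 total).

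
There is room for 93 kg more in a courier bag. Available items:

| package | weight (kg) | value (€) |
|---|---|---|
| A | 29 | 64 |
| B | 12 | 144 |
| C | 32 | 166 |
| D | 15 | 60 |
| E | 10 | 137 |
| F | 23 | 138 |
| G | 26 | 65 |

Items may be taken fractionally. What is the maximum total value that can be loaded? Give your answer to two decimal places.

647.50

Greedy by value/weight ratio, highest first.
Ratios (sorted): E 13.70, B 12.00, F 6.00, C 5.19, D 4.00, G 2.50, A 2.21
take E (10 @ 137); take B (12 @ 144); take F (23 @ 138); take C (32 @ 166); take D (15 @ 60); take 1/26 of G → 2.50. Capacity used 93/93.
Total value = 647.50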